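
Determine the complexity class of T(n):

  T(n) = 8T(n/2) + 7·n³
Θ(n³ log n)

Master Theorem: a = 8, b = 2, f(n) = 7·n³.
Compute the critical exponent d = log₂(8) = 3.
Compare f(n) = Θ(n³) against n^d:
  k = 3 = d, so f(n) = Θ(n^d) — Case 2.
  Work is balanced across levels: T(n) = Θ(n^d log n) = Θ(n³ log n).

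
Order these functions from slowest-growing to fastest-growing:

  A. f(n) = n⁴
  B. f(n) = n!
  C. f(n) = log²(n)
C < A < B

Comparing growth rates:
C = log²(n) is O(log² n)
A = n⁴ is O(n⁴)
B = n! is O(n!)

Therefore, the order from slowest to fastest is: C < A < B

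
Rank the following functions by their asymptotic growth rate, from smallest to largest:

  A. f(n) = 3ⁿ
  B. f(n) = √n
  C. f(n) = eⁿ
B < C < A

Comparing growth rates:
B = √n is O(√n)
C = eⁿ is O(eⁿ)
A = 3ⁿ is O(3ⁿ)

Therefore, the order from slowest to fastest is: B < C < A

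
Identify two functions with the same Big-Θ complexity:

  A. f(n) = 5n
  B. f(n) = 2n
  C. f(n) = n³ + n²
A and B

Examining each function:
  A. 5n is O(n)
  B. 2n is O(n)
  C. n³ + n² is O(n³)

Functions A and B both have the same complexity class.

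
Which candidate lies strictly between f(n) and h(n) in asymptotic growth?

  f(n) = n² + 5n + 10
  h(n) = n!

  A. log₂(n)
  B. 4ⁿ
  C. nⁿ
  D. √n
B

We need g(n) with n² + 5n + 10 = o(g(n)) and g(n) = o(n!), i.e. O(n²) ≺ g ≺ O(n!).
Check each option:
  A. log₂(n) — O(log n) does not grow strictly faster than f(n)
  B. 4ⁿ — O(4ⁿ) is strictly between O(n²) and O(n!) ✓
  C. nⁿ — O(nⁿ) does not grow strictly slower than h(n)
  D. √n — O(√n) does not grow strictly faster than f(n)

Only option B (4ⁿ) lies strictly between.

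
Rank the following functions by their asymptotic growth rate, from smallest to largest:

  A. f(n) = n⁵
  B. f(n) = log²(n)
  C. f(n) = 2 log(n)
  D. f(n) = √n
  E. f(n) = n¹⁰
C < B < D < A < E

Comparing growth rates:
C = 2 log(n) is O(log n)
B = log²(n) is O(log² n)
D = √n is O(√n)
A = n⁵ is O(n⁵)
E = n¹⁰ is O(n¹⁰)

Therefore, the order from slowest to fastest is: C < B < D < A < E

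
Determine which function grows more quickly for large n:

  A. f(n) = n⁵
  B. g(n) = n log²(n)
A

f(n) = n⁵ is O(n⁵), while g(n) = n log²(n) is O(n log² n).
Since O(n⁵) grows faster than O(n log² n), f(n) dominates.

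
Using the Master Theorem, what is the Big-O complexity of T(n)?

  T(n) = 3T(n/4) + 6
Θ(n^log₄(3))

Master Theorem: a = 3, b = 4, f(n) = 6.
Compute the critical exponent d = log₄(3) = 0.792.
Compare f(n) = Θ(1) against n^d:
  k = 0 < d = 0.792, so f(n) = O(n^(d-ε)) — Case 1.
  The recursion cost dominates: T(n) = Θ(n^d) = Θ(n^log₄(3)).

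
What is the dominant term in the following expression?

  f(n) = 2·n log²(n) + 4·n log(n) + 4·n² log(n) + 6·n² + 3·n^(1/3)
4·n² log(n)

Looking at each term:
  - 2·n log²(n) is O(n log² n)
  - 4·n log(n) is O(n log n)
  - 4·n² log(n) is O(n² log n)
  - 6·n² is O(n²)
  - 3·n^(1/3) is O(n^(1/3))

The term 4·n² log(n) (O(n² log n)) grows fastest and dominates all others.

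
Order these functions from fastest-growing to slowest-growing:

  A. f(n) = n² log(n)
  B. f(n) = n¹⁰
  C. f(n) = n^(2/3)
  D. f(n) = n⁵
B > D > A > C

Comparing growth rates:
B = n¹⁰ is O(n¹⁰)
D = n⁵ is O(n⁵)
A = n² log(n) is O(n² log n)
C = n^(2/3) is O(n^(2/3))

Therefore, the order from fastest to slowest is: B > D > A > C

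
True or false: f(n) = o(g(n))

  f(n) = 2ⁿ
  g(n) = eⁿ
True

f(n) = 2ⁿ is O(2ⁿ), and g(n) = eⁿ is O(eⁿ).
Since O(2ⁿ) grows strictly slower than O(eⁿ), f(n) = o(g(n)) is true.
This means lim(n→∞) f(n)/g(n) = 0.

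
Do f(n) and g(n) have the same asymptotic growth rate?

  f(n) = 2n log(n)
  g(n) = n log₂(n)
True

f(n) = 2n log(n) and g(n) = n log₂(n) are both O(n log n).
Since they have the same asymptotic growth rate, f(n) = Θ(g(n)) is true.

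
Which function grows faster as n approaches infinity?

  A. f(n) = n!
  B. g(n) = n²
A

f(n) = n! is O(n!), while g(n) = n² is O(n²).
Since O(n!) grows faster than O(n²), f(n) dominates.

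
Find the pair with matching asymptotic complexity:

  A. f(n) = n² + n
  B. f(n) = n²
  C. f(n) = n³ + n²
A and B

Examining each function:
  A. n² + n is O(n²)
  B. n² is O(n²)
  C. n³ + n² is O(n³)

Functions A and B both have the same complexity class.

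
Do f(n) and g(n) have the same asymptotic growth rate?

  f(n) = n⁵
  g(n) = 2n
False

f(n) = n⁵ is O(n⁵), and g(n) = 2n is O(n).
Since they have different growth rates, f(n) = Θ(g(n)) is false.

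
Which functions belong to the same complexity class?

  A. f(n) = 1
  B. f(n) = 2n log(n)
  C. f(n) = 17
A and C

Examining each function:
  A. 1 is O(1)
  B. 2n log(n) is O(n log n)
  C. 17 is O(1)

Functions A and C both have the same complexity class.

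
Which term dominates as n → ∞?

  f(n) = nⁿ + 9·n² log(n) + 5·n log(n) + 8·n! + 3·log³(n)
nⁿ

Looking at each term:
  - nⁿ is O(nⁿ)
  - 9·n² log(n) is O(n² log n)
  - 5·n log(n) is O(n log n)
  - 8·n! is O(n!)
  - 3·log³(n) is O(log³ n)

The term nⁿ (O(nⁿ)) grows fastest and dominates all others.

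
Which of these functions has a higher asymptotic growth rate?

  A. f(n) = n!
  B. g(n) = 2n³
A

f(n) = n! is O(n!), while g(n) = 2n³ is O(n³).
Since O(n!) grows faster than O(n³), f(n) dominates.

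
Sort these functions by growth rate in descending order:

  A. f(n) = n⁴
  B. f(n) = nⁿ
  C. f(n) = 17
B > A > C

Comparing growth rates:
B = nⁿ is O(nⁿ)
A = n⁴ is O(n⁴)
C = 17 is O(1)

Therefore, the order from fastest to slowest is: B > A > C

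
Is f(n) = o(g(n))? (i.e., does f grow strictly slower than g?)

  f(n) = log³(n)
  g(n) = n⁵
True

f(n) = log³(n) is O(log³ n), and g(n) = n⁵ is O(n⁵).
Since O(log³ n) grows strictly slower than O(n⁵), f(n) = o(g(n)) is true.
This means lim(n→∞) f(n)/g(n) = 0.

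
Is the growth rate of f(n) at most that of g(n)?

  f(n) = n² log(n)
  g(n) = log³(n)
False

f(n) = n² log(n) is O(n² log n), and g(n) = log³(n) is O(log³ n).
Since O(n² log n) grows faster than O(log³ n), f(n) = O(g(n)) is false.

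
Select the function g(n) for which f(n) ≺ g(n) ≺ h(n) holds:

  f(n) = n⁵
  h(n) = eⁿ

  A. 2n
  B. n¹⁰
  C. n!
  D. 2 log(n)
B

We need g(n) with n⁵ = o(g(n)) and g(n) = o(eⁿ), i.e. O(n⁵) ≺ g ≺ O(eⁿ).
Check each option:
  A. 2n — O(n) does not grow strictly faster than f(n)
  B. n¹⁰ — O(n¹⁰) is strictly between O(n⁵) and O(eⁿ) ✓
  C. n! — O(n!) does not grow strictly slower than h(n)
  D. 2 log(n) — O(log n) does not grow strictly faster than f(n)

Only option B (n¹⁰) lies strictly between.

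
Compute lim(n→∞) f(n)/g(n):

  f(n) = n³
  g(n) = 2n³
1/2

Since n³ and 2n³ have the same growth rate (O(n³)),
the ratio converges to a constant: 1/2.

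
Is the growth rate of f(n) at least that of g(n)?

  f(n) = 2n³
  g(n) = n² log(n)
True

f(n) = 2n³ is O(n³), and g(n) = n² log(n) is O(n² log n).
Since O(n³) grows at least as fast as O(n² log n), f(n) = Ω(g(n)) is true.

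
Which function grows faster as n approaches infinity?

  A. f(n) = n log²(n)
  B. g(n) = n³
B

f(n) = n log²(n) is O(n log² n), while g(n) = n³ is O(n³).
Since O(n³) grows faster than O(n log² n), g(n) dominates.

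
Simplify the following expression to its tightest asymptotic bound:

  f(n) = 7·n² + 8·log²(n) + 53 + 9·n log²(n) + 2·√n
Θ(n²)

Order the terms by growth rate: 53 ≺ 8·log²(n) ≺ 2·√n ≺ 9·n log²(n) ≺ 7·n².
The fastest-growing term 7·n² dominates as n → ∞; dropping its constant factor gives Θ(n²).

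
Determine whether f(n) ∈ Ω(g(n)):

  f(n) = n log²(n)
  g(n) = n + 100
True

f(n) = n log²(n) is O(n log² n), and g(n) = n + 100 is O(n).
Since O(n log² n) grows at least as fast as O(n), f(n) = Ω(g(n)) is true.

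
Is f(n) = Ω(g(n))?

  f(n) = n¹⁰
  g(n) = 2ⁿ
False

f(n) = n¹⁰ is O(n¹⁰), and g(n) = 2ⁿ is O(2ⁿ).
Since O(n¹⁰) grows slower than O(2ⁿ), f(n) = Ω(g(n)) is false.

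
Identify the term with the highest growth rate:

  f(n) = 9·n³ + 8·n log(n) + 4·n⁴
4·n⁴

Looking at each term:
  - 9·n³ is O(n³)
  - 8·n log(n) is O(n log n)
  - 4·n⁴ is O(n⁴)

The term 4·n⁴ (O(n⁴)) grows fastest and dominates all others.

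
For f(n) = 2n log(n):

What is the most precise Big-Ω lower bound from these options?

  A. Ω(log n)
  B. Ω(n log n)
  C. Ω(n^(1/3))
B

f(n) = 2n log(n) is Ω(n log n).
All listed options are valid Big-Ω bounds (lower bounds),
but Ω(n log n) is the tightest (largest valid bound).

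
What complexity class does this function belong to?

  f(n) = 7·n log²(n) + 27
O(n log² n)

The dominant term in 7·n log²(n) + 27 is 7·n log²(n), which is Θ(n log² n).
Lower-order terms (27) are asymptotically negligible.
Constants are absorbed, so the tightest bound is O(n log² n).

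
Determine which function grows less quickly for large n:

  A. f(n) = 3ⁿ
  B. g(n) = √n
B

f(n) = 3ⁿ is O(3ⁿ), while g(n) = √n is O(√n).
Since O(√n) grows slower than O(3ⁿ), g(n) is dominated.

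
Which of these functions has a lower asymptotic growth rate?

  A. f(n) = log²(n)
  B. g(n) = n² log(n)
A

f(n) = log²(n) is O(log² n), while g(n) = n² log(n) is O(n² log n).
Since O(log² n) grows slower than O(n² log n), f(n) is dominated.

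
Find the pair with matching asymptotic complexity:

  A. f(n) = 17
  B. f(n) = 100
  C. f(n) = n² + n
A and B

Examining each function:
  A. 17 is O(1)
  B. 100 is O(1)
  C. n² + n is O(n²)

Functions A and B both have the same complexity class.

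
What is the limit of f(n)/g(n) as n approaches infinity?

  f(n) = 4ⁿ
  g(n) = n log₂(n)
∞

Since 4ⁿ (O(4ⁿ)) grows faster than n log₂(n) (O(n log n)),
the ratio f(n)/g(n) → ∞ as n → ∞.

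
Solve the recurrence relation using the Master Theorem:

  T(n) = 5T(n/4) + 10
Θ(n^log₄(5))

Master Theorem: a = 5, b = 4, f(n) = 10.
Compute the critical exponent d = log₄(5) = 1.161.
Compare f(n) = Θ(1) against n^d:
  k = 0 < d = 1.161, so f(n) = O(n^(d-ε)) — Case 1.
  The recursion cost dominates: T(n) = Θ(n^d) = Θ(n^log₄(5)).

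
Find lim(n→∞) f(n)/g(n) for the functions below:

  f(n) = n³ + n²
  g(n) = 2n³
1/2

Since n³ + n² and 2n³ have the same growth rate (O(n³)),
the ratio converges to a constant: 1/2.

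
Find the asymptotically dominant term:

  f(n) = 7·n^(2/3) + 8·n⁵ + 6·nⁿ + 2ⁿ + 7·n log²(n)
6·nⁿ

Looking at each term:
  - 7·n^(2/3) is O(n^(2/3))
  - 8·n⁵ is O(n⁵)
  - 6·nⁿ is O(nⁿ)
  - 2ⁿ is O(2ⁿ)
  - 7·n log²(n) is O(n log² n)

The term 6·nⁿ (O(nⁿ)) grows fastest and dominates all others.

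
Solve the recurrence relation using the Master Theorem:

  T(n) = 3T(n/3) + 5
Θ(n)

Master Theorem: a = 3, b = 3, f(n) = 5.
Compute the critical exponent d = log₃(3) = 1.
Compare f(n) = Θ(1) against n^d:
  k = 0 < d = 1, so f(n) = O(n^(d-ε)) — Case 1.
  The recursion cost dominates: T(n) = Θ(n^d) = Θ(n).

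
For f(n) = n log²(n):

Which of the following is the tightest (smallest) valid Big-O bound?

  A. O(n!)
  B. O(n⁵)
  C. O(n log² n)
C

f(n) = n log²(n) is O(n log² n).
All listed options are valid Big-O bounds (upper bounds),
but O(n log² n) is the tightest (smallest valid bound).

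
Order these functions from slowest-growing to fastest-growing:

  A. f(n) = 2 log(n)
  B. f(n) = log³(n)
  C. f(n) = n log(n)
A < B < C

Comparing growth rates:
A = 2 log(n) is O(log n)
B = log³(n) is O(log³ n)
C = n log(n) is O(n log n)

Therefore, the order from slowest to fastest is: A < B < C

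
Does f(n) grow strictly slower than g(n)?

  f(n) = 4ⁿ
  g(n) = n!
True

f(n) = 4ⁿ is O(4ⁿ), and g(n) = n! is O(n!).
Since O(4ⁿ) grows strictly slower than O(n!), f(n) = o(g(n)) is true.
This means lim(n→∞) f(n)/g(n) = 0.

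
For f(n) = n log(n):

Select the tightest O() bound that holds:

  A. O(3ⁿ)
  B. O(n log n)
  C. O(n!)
B

f(n) = n log(n) is O(n log n).
All listed options are valid Big-O bounds (upper bounds),
but O(n log n) is the tightest (smallest valid bound).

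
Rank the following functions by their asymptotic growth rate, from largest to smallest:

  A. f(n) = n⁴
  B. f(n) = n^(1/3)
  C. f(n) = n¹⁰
C > A > B

Comparing growth rates:
C = n¹⁰ is O(n¹⁰)
A = n⁴ is O(n⁴)
B = n^(1/3) is O(n^(1/3))

Therefore, the order from fastest to slowest is: C > A > B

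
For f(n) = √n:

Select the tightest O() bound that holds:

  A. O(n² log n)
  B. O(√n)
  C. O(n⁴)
B

f(n) = √n is O(√n).
All listed options are valid Big-O bounds (upper bounds),
but O(√n) is the tightest (smallest valid bound).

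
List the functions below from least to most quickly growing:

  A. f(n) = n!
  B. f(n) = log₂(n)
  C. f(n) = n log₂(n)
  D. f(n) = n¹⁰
B < C < D < A

Comparing growth rates:
B = log₂(n) is O(log n)
C = n log₂(n) is O(n log n)
D = n¹⁰ is O(n¹⁰)
A = n! is O(n!)

Therefore, the order from slowest to fastest is: B < C < D < A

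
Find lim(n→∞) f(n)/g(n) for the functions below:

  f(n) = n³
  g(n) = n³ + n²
1

Since n³ and n³ + n² have the same growth rate (O(n³)),
the ratio converges to a constant: 1.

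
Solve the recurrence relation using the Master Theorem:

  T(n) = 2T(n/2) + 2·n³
Θ(n³)

Master Theorem: a = 2, b = 2, f(n) = 2·n³.
Compute the critical exponent d = log₂(2) = 1.
Compare f(n) = Θ(n³) against n^d:
  k = 3 > d = 1, so f(n) = Ω(n^(d+ε)) — Case 3.
  Regularity: a·(n/b)^3/n^3 = a/b^3 = 2/8 < 1 ✓.
  The top-level work dominates: T(n) = Θ(f(n)) = Θ(n³).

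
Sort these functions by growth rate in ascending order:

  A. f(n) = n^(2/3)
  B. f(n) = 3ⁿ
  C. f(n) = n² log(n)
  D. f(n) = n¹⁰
A < C < D < B

Comparing growth rates:
A = n^(2/3) is O(n^(2/3))
C = n² log(n) is O(n² log n)
D = n¹⁰ is O(n¹⁰)
B = 3ⁿ is O(3ⁿ)

Therefore, the order from slowest to fastest is: A < C < D < B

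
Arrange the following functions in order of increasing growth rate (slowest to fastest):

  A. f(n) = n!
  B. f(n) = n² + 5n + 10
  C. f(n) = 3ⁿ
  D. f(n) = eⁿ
B < D < C < A

Comparing growth rates:
B = n² + 5n + 10 is O(n²)
D = eⁿ is O(eⁿ)
C = 3ⁿ is O(3ⁿ)
A = n! is O(n!)

Therefore, the order from slowest to fastest is: B < D < C < A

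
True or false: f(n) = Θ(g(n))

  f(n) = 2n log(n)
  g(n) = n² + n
False

f(n) = 2n log(n) is O(n log n), and g(n) = n² + n is O(n²).
Since they have different growth rates, f(n) = Θ(g(n)) is false.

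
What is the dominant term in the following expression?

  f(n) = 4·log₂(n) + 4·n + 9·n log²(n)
9·n log²(n)

Looking at each term:
  - 4·log₂(n) is O(log n)
  - 4·n is O(n)
  - 9·n log²(n) is O(n log² n)

The term 9·n log²(n) (O(n log² n)) grows fastest and dominates all others.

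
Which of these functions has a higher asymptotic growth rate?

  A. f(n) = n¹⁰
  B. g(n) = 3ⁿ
B

f(n) = n¹⁰ is O(n¹⁰), while g(n) = 3ⁿ is O(3ⁿ).
Since O(3ⁿ) grows faster than O(n¹⁰), g(n) dominates.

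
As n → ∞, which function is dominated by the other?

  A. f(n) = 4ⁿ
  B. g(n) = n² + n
B

f(n) = 4ⁿ is O(4ⁿ), while g(n) = n² + n is O(n²).
Since O(n²) grows slower than O(4ⁿ), g(n) is dominated.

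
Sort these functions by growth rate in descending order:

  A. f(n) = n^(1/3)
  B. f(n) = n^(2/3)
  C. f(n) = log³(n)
B > A > C

Comparing growth rates:
B = n^(2/3) is O(n^(2/3))
A = n^(1/3) is O(n^(1/3))
C = log³(n) is O(log³ n)

Therefore, the order from fastest to slowest is: B > A > C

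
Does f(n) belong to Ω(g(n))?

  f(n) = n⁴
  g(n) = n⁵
False

f(n) = n⁴ is O(n⁴), and g(n) = n⁵ is O(n⁵).
Since O(n⁴) grows slower than O(n⁵), f(n) = Ω(g(n)) is false.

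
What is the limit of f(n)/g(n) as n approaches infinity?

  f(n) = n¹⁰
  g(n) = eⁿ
0

Since n¹⁰ (O(n¹⁰)) grows slower than eⁿ (O(eⁿ)),
the ratio f(n)/g(n) → 0 as n → ∞.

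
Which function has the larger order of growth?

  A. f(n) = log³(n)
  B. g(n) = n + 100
B

f(n) = log³(n) is O(log³ n), while g(n) = n + 100 is O(n).
Since O(n) grows faster than O(log³ n), g(n) dominates.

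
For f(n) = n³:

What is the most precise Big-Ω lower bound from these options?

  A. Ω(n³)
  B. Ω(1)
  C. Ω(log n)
A

f(n) = n³ is Ω(n³).
All listed options are valid Big-Ω bounds (lower bounds),
but Ω(n³) is the tightest (largest valid bound).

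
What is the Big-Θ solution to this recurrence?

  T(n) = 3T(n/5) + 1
Θ(n^log₅(3))

Master Theorem: a = 3, b = 5, f(n) = 1.
Compute the critical exponent d = log₅(3) = 0.683.
Compare f(n) = Θ(1) against n^d:
  k = 0 < d = 0.683, so f(n) = O(n^(d-ε)) — Case 1.
  The recursion cost dominates: T(n) = Θ(n^d) = Θ(n^log₅(3)).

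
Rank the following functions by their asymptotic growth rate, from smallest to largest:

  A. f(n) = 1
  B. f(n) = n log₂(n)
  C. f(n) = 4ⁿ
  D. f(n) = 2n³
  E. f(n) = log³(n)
A < E < B < D < C

Comparing growth rates:
A = 1 is O(1)
E = log³(n) is O(log³ n)
B = n log₂(n) is O(n log n)
D = 2n³ is O(n³)
C = 4ⁿ is O(4ⁿ)

Therefore, the order from slowest to fastest is: A < E < B < D < C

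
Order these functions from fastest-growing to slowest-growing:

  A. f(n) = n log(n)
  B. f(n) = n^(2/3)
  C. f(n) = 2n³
C > A > B

Comparing growth rates:
C = 2n³ is O(n³)
A = n log(n) is O(n log n)
B = n^(2/3) is O(n^(2/3))

Therefore, the order from fastest to slowest is: C > A > B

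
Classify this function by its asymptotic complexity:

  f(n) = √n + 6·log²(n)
O(√n)

The dominant term in √n + 6·log²(n) is √n, which is Θ(√n).
Lower-order terms (6·log²(n)) are asymptotically negligible.
Constants are absorbed, so the tightest bound is O(√n).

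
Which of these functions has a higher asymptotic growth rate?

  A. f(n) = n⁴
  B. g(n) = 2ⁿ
B

f(n) = n⁴ is O(n⁴), while g(n) = 2ⁿ is O(2ⁿ).
Since O(2ⁿ) grows faster than O(n⁴), g(n) dominates.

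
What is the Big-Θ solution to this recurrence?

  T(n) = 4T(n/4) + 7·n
Θ(n log n)

Master Theorem: a = 4, b = 4, f(n) = 7·n.
Compute the critical exponent d = log₄(4) = 1.
Compare f(n) = Θ(n) against n^d:
  k = 1 = d, so f(n) = Θ(n^d) — Case 2.
  Work is balanced across levels: T(n) = Θ(n^d log n) = Θ(n log n).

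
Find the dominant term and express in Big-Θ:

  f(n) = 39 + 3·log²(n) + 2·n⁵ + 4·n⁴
Θ(n⁵)

Order the terms by growth rate: 39 ≺ 3·log²(n) ≺ 4·n⁴ ≺ 2·n⁵.
The fastest-growing term 2·n⁵ dominates as n → ∞; dropping its constant factor gives Θ(n⁵).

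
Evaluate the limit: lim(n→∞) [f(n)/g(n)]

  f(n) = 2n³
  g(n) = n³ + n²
2

Since 2n³ and n³ + n² have the same growth rate (O(n³)),
the ratio converges to a constant: 2.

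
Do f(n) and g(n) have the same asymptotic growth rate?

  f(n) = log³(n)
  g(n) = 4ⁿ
False

f(n) = log³(n) is O(log³ n), and g(n) = 4ⁿ is O(4ⁿ).
Since they have different growth rates, f(n) = Θ(g(n)) is false.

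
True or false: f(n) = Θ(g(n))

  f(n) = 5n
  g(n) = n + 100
True

f(n) = 5n and g(n) = n + 100 are both O(n).
Since they have the same asymptotic growth rate, f(n) = Θ(g(n)) is true.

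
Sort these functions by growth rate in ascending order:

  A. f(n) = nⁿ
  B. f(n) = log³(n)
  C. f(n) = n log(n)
B < C < A

Comparing growth rates:
B = log³(n) is O(log³ n)
C = n log(n) is O(n log n)
A = nⁿ is O(nⁿ)

Therefore, the order from slowest to fastest is: B < C < A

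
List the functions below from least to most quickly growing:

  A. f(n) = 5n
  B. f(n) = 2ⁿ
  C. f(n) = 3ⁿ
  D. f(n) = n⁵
A < D < B < C

Comparing growth rates:
A = 5n is O(n)
D = n⁵ is O(n⁵)
B = 2ⁿ is O(2ⁿ)
C = 3ⁿ is O(3ⁿ)

Therefore, the order from slowest to fastest is: A < D < B < C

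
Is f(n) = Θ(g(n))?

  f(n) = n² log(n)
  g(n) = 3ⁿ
False

f(n) = n² log(n) is O(n² log n), and g(n) = 3ⁿ is O(3ⁿ).
Since they have different growth rates, f(n) = Θ(g(n)) is false.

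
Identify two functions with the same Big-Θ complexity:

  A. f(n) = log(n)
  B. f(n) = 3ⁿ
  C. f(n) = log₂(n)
A and C

Examining each function:
  A. log(n) is O(log n)
  B. 3ⁿ is O(3ⁿ)
  C. log₂(n) is O(log n)

Functions A and C both have the same complexity class.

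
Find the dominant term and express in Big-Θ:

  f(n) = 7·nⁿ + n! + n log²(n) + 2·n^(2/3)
Θ(nⁿ)

Order the terms by growth rate: 2·n^(2/3) ≺ n log²(n) ≺ n! ≺ 7·nⁿ.
The fastest-growing term 7·nⁿ dominates as n → ∞; dropping its constant factor gives Θ(nⁿ).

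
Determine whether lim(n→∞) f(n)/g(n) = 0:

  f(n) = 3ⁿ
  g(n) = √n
False

f(n) = 3ⁿ is O(3ⁿ), and g(n) = √n is O(√n).
Since O(3ⁿ) grows faster than or equal to O(√n), f(n) = o(g(n)) is false.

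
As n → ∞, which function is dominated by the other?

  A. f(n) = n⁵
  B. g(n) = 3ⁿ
A

f(n) = n⁵ is O(n⁵), while g(n) = 3ⁿ is O(3ⁿ).
Since O(n⁵) grows slower than O(3ⁿ), f(n) is dominated.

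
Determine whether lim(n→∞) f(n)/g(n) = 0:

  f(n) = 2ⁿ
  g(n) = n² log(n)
False

f(n) = 2ⁿ is O(2ⁿ), and g(n) = n² log(n) is O(n² log n).
Since O(2ⁿ) grows faster than or equal to O(n² log n), f(n) = o(g(n)) is false.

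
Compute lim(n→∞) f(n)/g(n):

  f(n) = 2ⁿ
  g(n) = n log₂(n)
∞

Since 2ⁿ (O(2ⁿ)) grows faster than n log₂(n) (O(n log n)),
the ratio f(n)/g(n) → ∞ as n → ∞.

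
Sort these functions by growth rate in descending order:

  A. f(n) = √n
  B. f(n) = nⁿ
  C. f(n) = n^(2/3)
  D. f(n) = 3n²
B > D > C > A

Comparing growth rates:
B = nⁿ is O(nⁿ)
D = 3n² is O(n²)
C = n^(2/3) is O(n^(2/3))
A = √n is O(√n)

Therefore, the order from fastest to slowest is: B > D > C > A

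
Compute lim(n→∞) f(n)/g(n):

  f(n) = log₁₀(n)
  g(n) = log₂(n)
log(2)/log(10)

Since log₁₀(n) and log₂(n) have the same growth rate (O(log n)),
the ratio converges to a constant: log(2)/log(10).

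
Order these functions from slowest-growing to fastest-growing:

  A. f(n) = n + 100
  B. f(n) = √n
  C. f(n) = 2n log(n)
B < A < C

Comparing growth rates:
B = √n is O(√n)
A = n + 100 is O(n)
C = 2n log(n) is O(n log n)

Therefore, the order from slowest to fastest is: B < A < C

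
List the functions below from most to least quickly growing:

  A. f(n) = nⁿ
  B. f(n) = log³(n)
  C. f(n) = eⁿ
A > C > B

Comparing growth rates:
A = nⁿ is O(nⁿ)
C = eⁿ is O(eⁿ)
B = log³(n) is O(log³ n)

Therefore, the order from fastest to slowest is: A > C > B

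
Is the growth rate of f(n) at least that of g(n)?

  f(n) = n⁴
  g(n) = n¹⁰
False

f(n) = n⁴ is O(n⁴), and g(n) = n¹⁰ is O(n¹⁰).
Since O(n⁴) grows slower than O(n¹⁰), f(n) = Ω(g(n)) is false.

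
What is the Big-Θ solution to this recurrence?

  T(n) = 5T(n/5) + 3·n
Θ(n log n)

Master Theorem: a = 5, b = 5, f(n) = 3·n.
Compute the critical exponent d = log₅(5) = 1.
Compare f(n) = Θ(n) against n^d:
  k = 1 = d, so f(n) = Θ(n^d) — Case 2.
  Work is balanced across levels: T(n) = Θ(n^d log n) = Θ(n log n).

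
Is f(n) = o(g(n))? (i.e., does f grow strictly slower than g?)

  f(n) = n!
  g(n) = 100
False

f(n) = n! is O(n!), and g(n) = 100 is O(1).
Since O(n!) grows faster than or equal to O(1), f(n) = o(g(n)) is false.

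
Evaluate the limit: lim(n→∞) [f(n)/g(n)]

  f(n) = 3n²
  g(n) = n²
3

Since 3n² and n² have the same growth rate (O(n²)),
the ratio converges to a constant: 3.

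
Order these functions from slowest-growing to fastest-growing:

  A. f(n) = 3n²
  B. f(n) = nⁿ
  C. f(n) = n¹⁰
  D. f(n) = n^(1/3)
D < A < C < B

Comparing growth rates:
D = n^(1/3) is O(n^(1/3))
A = 3n² is O(n²)
C = n¹⁰ is O(n¹⁰)
B = nⁿ is O(nⁿ)

Therefore, the order from slowest to fastest is: D < A < C < B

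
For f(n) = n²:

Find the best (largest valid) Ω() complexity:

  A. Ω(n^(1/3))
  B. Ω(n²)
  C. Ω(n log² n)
B

f(n) = n² is Ω(n²).
All listed options are valid Big-Ω bounds (lower bounds),
but Ω(n²) is the tightest (largest valid bound).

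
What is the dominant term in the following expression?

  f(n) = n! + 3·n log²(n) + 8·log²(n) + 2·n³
n!

Looking at each term:
  - n! is O(n!)
  - 3·n log²(n) is O(n log² n)
  - 8·log²(n) is O(log² n)
  - 2·n³ is O(n³)

The term n! (O(n!)) grows fastest and dominates all others.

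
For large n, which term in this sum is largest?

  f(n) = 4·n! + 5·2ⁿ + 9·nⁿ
9·nⁿ

Looking at each term:
  - 4·n! is O(n!)
  - 5·2ⁿ is O(2ⁿ)
  - 9·nⁿ is O(nⁿ)

The term 9·nⁿ (O(nⁿ)) grows fastest and dominates all others.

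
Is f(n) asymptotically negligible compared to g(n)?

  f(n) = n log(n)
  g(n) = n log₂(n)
False

f(n) = n log(n) is O(n log n), and g(n) = n log₂(n) is O(n log n).
Since they have the same growth rate, f(n) = o(g(n)) is false.
(f = o(g) requires f to grow strictly slower, not equal.)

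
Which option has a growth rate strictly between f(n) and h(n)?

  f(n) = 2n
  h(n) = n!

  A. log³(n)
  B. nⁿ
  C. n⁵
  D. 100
C

We need g(n) with 2n = o(g(n)) and g(n) = o(n!), i.e. O(n) ≺ g ≺ O(n!).
Check each option:
  A. log³(n) — O(log³ n) does not grow strictly faster than f(n)
  B. nⁿ — O(nⁿ) does not grow strictly slower than h(n)
  C. n⁵ — O(n⁵) is strictly between O(n) and O(n!) ✓
  D. 100 — O(1) does not grow strictly faster than f(n)

Only option C (n⁵) lies strictly between.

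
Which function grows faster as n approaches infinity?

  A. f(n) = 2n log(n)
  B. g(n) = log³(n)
A

f(n) = 2n log(n) is O(n log n), while g(n) = log³(n) is O(log³ n).
Since O(n log n) grows faster than O(log³ n), f(n) dominates.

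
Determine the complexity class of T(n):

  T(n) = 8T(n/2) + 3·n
Θ(n³)

Master Theorem: a = 8, b = 2, f(n) = 3·n.
Compute the critical exponent d = log₂(8) = 3.
Compare f(n) = Θ(n) against n^d:
  k = 1 < d = 3, so f(n) = O(n^(d-ε)) — Case 1.
  The recursion cost dominates: T(n) = Θ(n^d) = Θ(n³).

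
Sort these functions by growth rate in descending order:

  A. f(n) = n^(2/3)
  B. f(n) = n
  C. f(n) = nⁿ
C > B > A

Comparing growth rates:
C = nⁿ is O(nⁿ)
B = n is O(n)
A = n^(2/3) is O(n^(2/3))

Therefore, the order from fastest to slowest is: C > B > A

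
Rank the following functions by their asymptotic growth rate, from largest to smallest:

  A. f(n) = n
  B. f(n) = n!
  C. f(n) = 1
B > A > C

Comparing growth rates:
B = n! is O(n!)
A = n is O(n)
C = 1 is O(1)

Therefore, the order from fastest to slowest is: B > A > C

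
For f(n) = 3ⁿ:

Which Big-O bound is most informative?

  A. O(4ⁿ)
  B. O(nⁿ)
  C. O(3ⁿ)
C

f(n) = 3ⁿ is O(3ⁿ).
All listed options are valid Big-O bounds (upper bounds),
but O(3ⁿ) is the tightest (smallest valid bound).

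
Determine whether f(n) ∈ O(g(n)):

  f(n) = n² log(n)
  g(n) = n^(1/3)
False

f(n) = n² log(n) is O(n² log n), and g(n) = n^(1/3) is O(n^(1/3)).
Since O(n² log n) grows faster than O(n^(1/3)), f(n) = O(g(n)) is false.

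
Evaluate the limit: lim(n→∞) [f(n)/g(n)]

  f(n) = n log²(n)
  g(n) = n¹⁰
0

Since n log²(n) (O(n log² n)) grows slower than n¹⁰ (O(n¹⁰)),
the ratio f(n)/g(n) → 0 as n → ∞.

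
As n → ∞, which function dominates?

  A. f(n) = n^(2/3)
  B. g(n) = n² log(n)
B

f(n) = n^(2/3) is O(n^(2/3)), while g(n) = n² log(n) is O(n² log n).
Since O(n² log n) grows faster than O(n^(2/3)), g(n) dominates.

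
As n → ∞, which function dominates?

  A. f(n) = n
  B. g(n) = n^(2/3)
A

f(n) = n is O(n), while g(n) = n^(2/3) is O(n^(2/3)).
Since O(n) grows faster than O(n^(2/3)), f(n) dominates.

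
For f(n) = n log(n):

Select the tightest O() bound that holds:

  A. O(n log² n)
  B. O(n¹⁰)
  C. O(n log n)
C

f(n) = n log(n) is O(n log n).
All listed options are valid Big-O bounds (upper bounds),
but O(n log n) is the tightest (smallest valid bound).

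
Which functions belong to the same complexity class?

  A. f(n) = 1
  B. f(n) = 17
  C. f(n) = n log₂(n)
A and B

Examining each function:
  A. 1 is O(1)
  B. 17 is O(1)
  C. n log₂(n) is O(n log n)

Functions A and B both have the same complexity class.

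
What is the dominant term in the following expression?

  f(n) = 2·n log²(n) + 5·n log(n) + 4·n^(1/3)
2·n log²(n)

Looking at each term:
  - 2·n log²(n) is O(n log² n)
  - 5·n log(n) is O(n log n)
  - 4·n^(1/3) is O(n^(1/3))

The term 2·n log²(n) (O(n log² n)) grows fastest and dominates all others.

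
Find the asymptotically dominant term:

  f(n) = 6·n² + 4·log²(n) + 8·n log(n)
6·n²

Looking at each term:
  - 6·n² is O(n²)
  - 4·log²(n) is O(log² n)
  - 8·n log(n) is O(n log n)

The term 6·n² (O(n²)) grows fastest and dominates all others.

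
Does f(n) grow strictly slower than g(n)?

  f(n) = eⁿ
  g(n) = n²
False

f(n) = eⁿ is O(eⁿ), and g(n) = n² is O(n²).
Since O(eⁿ) grows faster than or equal to O(n²), f(n) = o(g(n)) is false.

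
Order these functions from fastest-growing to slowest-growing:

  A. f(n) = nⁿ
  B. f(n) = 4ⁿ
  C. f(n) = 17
A > B > C

Comparing growth rates:
A = nⁿ is O(nⁿ)
B = 4ⁿ is O(4ⁿ)
C = 17 is O(1)

Therefore, the order from fastest to slowest is: A > B > C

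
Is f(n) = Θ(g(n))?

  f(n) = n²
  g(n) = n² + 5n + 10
True

f(n) = n² and g(n) = n² + 5n + 10 are both O(n²).
Since they have the same asymptotic growth rate, f(n) = Θ(g(n)) is true.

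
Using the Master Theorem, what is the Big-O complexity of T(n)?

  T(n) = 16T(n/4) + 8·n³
Θ(n³)

Master Theorem: a = 16, b = 4, f(n) = 8·n³.
Compute the critical exponent d = log₄(16) = 2.
Compare f(n) = Θ(n³) against n^d:
  k = 3 > d = 2, so f(n) = Ω(n^(d+ε)) — Case 3.
  Regularity: a·(n/b)^3/n^3 = a/b^3 = 16/64 < 1 ✓.
  The top-level work dominates: T(n) = Θ(f(n)) = Θ(n³).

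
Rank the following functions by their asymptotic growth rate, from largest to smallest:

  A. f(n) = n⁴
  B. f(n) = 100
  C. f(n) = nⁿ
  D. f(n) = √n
C > A > D > B

Comparing growth rates:
C = nⁿ is O(nⁿ)
A = n⁴ is O(n⁴)
D = √n is O(√n)
B = 100 is O(1)

Therefore, the order from fastest to slowest is: C > A > D > B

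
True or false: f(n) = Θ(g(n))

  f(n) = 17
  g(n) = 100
True

f(n) = 17 and g(n) = 100 are both O(1).
Since they have the same asymptotic growth rate, f(n) = Θ(g(n)) is true.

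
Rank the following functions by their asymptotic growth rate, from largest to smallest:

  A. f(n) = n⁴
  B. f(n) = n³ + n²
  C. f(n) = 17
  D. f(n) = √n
A > B > D > C

Comparing growth rates:
A = n⁴ is O(n⁴)
B = n³ + n² is O(n³)
D = √n is O(√n)
C = 17 is O(1)

Therefore, the order from fastest to slowest is: A > B > D > C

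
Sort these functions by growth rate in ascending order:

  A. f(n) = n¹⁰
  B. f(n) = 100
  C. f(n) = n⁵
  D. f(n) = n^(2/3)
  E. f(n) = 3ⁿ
B < D < C < A < E

Comparing growth rates:
B = 100 is O(1)
D = n^(2/3) is O(n^(2/3))
C = n⁵ is O(n⁵)
A = n¹⁰ is O(n¹⁰)
E = 3ⁿ is O(3ⁿ)

Therefore, the order from slowest to fastest is: B < D < C < A < E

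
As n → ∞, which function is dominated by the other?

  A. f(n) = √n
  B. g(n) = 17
B

f(n) = √n is O(√n), while g(n) = 17 is O(1).
Since O(1) grows slower than O(√n), g(n) is dominated.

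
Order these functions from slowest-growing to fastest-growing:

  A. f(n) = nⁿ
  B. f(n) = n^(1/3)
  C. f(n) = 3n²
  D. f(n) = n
B < D < C < A

Comparing growth rates:
B = n^(1/3) is O(n^(1/3))
D = n is O(n)
C = 3n² is O(n²)
A = nⁿ is O(nⁿ)

Therefore, the order from slowest to fastest is: B < D < C < A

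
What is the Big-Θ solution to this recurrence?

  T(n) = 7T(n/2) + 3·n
Θ(n^log₂(7))

Master Theorem: a = 7, b = 2, f(n) = 3·n.
Compute the critical exponent d = log₂(7) = 2.807.
Compare f(n) = Θ(n) against n^d:
  k = 1 < d = 2.807, so f(n) = O(n^(d-ε)) — Case 1.
  The recursion cost dominates: T(n) = Θ(n^d) = Θ(n^log₂(7)).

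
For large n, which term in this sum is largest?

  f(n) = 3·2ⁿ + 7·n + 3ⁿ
3ⁿ

Looking at each term:
  - 3·2ⁿ is O(2ⁿ)
  - 7·n is O(n)
  - 3ⁿ is O(3ⁿ)

The term 3ⁿ (O(3ⁿ)) grows fastest and dominates all others.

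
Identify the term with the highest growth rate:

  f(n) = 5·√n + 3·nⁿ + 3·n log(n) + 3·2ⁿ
3·nⁿ

Looking at each term:
  - 5·√n is O(√n)
  - 3·nⁿ is O(nⁿ)
  - 3·n log(n) is O(n log n)
  - 3·2ⁿ is O(2ⁿ)

The term 3·nⁿ (O(nⁿ)) grows fastest and dominates all others.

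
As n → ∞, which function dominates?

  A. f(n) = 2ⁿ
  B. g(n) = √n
A

f(n) = 2ⁿ is O(2ⁿ), while g(n) = √n is O(√n).
Since O(2ⁿ) grows faster than O(√n), f(n) dominates.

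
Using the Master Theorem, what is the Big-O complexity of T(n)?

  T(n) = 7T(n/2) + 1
Θ(n^log₂(7))

Master Theorem: a = 7, b = 2, f(n) = 1.
Compute the critical exponent d = log₂(7) = 2.807.
Compare f(n) = Θ(1) against n^d:
  k = 0 < d = 2.807, so f(n) = O(n^(d-ε)) — Case 1.
  The recursion cost dominates: T(n) = Θ(n^d) = Θ(n^log₂(7)).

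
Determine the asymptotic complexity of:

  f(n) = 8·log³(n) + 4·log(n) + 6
O(log³ n)

The dominant term in 8·log³(n) + 4·log(n) + 6 is 8·log³(n), which is Θ(log³ n).
Lower-order terms (4·log(n), 6) are asymptotically negligible.
Constants are absorbed, so the tightest bound is O(log³ n).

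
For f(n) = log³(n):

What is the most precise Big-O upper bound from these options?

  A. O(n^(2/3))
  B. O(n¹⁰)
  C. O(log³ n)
C

f(n) = log³(n) is O(log³ n).
All listed options are valid Big-O bounds (upper bounds),
but O(log³ n) is the tightest (smallest valid bound).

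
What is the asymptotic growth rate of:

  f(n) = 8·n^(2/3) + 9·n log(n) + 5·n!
Θ(n!)

Order the terms by growth rate: 8·n^(2/3) ≺ 9·n log(n) ≺ 5·n!.
The fastest-growing term 5·n! dominates as n → ∞; dropping its constant factor gives Θ(n!).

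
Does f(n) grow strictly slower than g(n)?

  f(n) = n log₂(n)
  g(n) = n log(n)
False

f(n) = n log₂(n) is O(n log n), and g(n) = n log(n) is O(n log n).
Since they have the same growth rate, f(n) = o(g(n)) is false.
(f = o(g) requires f to grow strictly slower, not equal.)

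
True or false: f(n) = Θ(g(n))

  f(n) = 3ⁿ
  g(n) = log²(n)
False

f(n) = 3ⁿ is O(3ⁿ), and g(n) = log²(n) is O(log² n).
Since they have different growth rates, f(n) = Θ(g(n)) is false.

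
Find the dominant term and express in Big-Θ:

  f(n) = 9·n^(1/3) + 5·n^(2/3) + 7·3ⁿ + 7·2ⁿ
Θ(3ⁿ)

Order the terms by growth rate: 9·n^(1/3) ≺ 5·n^(2/3) ≺ 7·2ⁿ ≺ 7·3ⁿ.
The fastest-growing term 7·3ⁿ dominates as n → ∞; dropping its constant factor gives Θ(3ⁿ).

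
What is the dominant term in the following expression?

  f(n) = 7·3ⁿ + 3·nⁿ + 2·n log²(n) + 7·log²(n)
3·nⁿ

Looking at each term:
  - 7·3ⁿ is O(3ⁿ)
  - 3·nⁿ is O(nⁿ)
  - 2·n log²(n) is O(n log² n)
  - 7·log²(n) is O(log² n)

The term 3·nⁿ (O(nⁿ)) grows fastest and dominates all others.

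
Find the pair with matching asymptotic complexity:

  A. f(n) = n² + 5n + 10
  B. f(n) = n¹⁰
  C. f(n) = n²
A and C

Examining each function:
  A. n² + 5n + 10 is O(n²)
  B. n¹⁰ is O(n¹⁰)
  C. n² is O(n²)

Functions A and C both have the same complexity class.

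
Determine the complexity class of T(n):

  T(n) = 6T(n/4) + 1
Θ(n^log₄(6))

Master Theorem: a = 6, b = 4, f(n) = 1.
Compute the critical exponent d = log₄(6) = 1.292.
Compare f(n) = Θ(1) against n^d:
  k = 0 < d = 1.292, so f(n) = O(n^(d-ε)) — Case 1.
  The recursion cost dominates: T(n) = Θ(n^d) = Θ(n^log₄(6)).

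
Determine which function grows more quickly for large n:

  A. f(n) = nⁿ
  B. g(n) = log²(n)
A

f(n) = nⁿ is O(nⁿ), while g(n) = log²(n) is O(log² n).
Since O(nⁿ) grows faster than O(log² n), f(n) dominates.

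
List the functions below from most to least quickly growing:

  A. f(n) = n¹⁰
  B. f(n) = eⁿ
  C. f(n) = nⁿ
C > B > A

Comparing growth rates:
C = nⁿ is O(nⁿ)
B = eⁿ is O(eⁿ)
A = n¹⁰ is O(n¹⁰)

Therefore, the order from fastest to slowest is: C > B > A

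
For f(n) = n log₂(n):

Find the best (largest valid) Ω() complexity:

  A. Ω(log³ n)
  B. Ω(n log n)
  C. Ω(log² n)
B

f(n) = n log₂(n) is Ω(n log n).
All listed options are valid Big-Ω bounds (lower bounds),
but Ω(n log n) is the tightest (largest valid bound).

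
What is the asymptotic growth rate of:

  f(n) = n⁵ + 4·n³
Θ(n⁵)

Order the terms by growth rate: 4·n³ ≺ n⁵.
The fastest-growing term n⁵ dominates as n → ∞; dropping its constant factor gives Θ(n⁵).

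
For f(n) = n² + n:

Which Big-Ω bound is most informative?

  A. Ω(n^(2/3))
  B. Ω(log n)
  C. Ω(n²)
C

f(n) = n² + n is Ω(n²).
All listed options are valid Big-Ω bounds (lower bounds),
but Ω(n²) is the tightest (largest valid bound).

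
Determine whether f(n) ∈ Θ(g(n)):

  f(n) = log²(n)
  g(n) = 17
False

f(n) = log²(n) is O(log² n), and g(n) = 17 is O(1).
Since they have different growth rates, f(n) = Θ(g(n)) is false.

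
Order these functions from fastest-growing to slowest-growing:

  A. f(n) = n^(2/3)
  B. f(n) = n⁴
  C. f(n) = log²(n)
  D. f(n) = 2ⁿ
D > B > A > C

Comparing growth rates:
D = 2ⁿ is O(2ⁿ)
B = n⁴ is O(n⁴)
A = n^(2/3) is O(n^(2/3))
C = log²(n) is O(log² n)

Therefore, the order from fastest to slowest is: D > B > A > C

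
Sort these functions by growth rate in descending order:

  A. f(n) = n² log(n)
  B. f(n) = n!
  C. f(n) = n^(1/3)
B > A > C

Comparing growth rates:
B = n! is O(n!)
A = n² log(n) is O(n² log n)
C = n^(1/3) is O(n^(1/3))

Therefore, the order from fastest to slowest is: B > A > C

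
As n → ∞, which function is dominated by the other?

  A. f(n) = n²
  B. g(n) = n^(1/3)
B

f(n) = n² is O(n²), while g(n) = n^(1/3) is O(n^(1/3)).
Since O(n^(1/3)) grows slower than O(n²), g(n) is dominated.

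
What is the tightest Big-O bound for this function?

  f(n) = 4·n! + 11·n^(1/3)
O(n!)

The dominant term in 4·n! + 11·n^(1/3) is 4·n!, which is Θ(n!).
Lower-order terms (11·n^(1/3)) are asymptotically negligible.
Constants are absorbed, so the tightest bound is O(n!).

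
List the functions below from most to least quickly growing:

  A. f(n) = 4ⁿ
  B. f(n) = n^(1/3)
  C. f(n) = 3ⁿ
A > C > B

Comparing growth rates:
A = 4ⁿ is O(4ⁿ)
C = 3ⁿ is O(3ⁿ)
B = n^(1/3) is O(n^(1/3))

Therefore, the order from fastest to slowest is: A > C > B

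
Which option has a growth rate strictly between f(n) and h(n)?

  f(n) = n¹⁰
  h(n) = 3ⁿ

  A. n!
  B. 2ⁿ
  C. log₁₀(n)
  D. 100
B

We need g(n) with n¹⁰ = o(g(n)) and g(n) = o(3ⁿ), i.e. O(n¹⁰) ≺ g ≺ O(3ⁿ).
Check each option:
  A. n! — O(n!) does not grow strictly slower than h(n)
  B. 2ⁿ — O(2ⁿ) is strictly between O(n¹⁰) and O(3ⁿ) ✓
  C. log₁₀(n) — O(log n) does not grow strictly faster than f(n)
  D. 100 — O(1) does not grow strictly faster than f(n)

Only option B (2ⁿ) lies strictly between.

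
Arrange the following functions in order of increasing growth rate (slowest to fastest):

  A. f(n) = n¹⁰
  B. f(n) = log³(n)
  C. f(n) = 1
C < B < A

Comparing growth rates:
C = 1 is O(1)
B = log³(n) is O(log³ n)
A = n¹⁰ is O(n¹⁰)

Therefore, the order from slowest to fastest is: C < B < A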